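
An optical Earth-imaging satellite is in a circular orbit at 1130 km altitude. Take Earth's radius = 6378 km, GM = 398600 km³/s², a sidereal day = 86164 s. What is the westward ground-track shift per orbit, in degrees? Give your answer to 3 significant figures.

27.1°

Semi-major axis a = 6378 + 1130 = 7508 km. Period T = 2π√(a³/μ) = 2π√(7508³/398600) = 6474.4 s = 107.91 min.
During one orbit Earth rotates (6474.4 / 86164) × 360° = 27.05°.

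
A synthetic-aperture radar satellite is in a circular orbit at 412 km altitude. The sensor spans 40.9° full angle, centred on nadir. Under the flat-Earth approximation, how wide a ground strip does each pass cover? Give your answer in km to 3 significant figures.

Half-angle = 40.9°/2 = 20.45°.
Swath width ≈ 2h·tan(θ/2) = 2 × 412 × tan(20.45°) = 307.3 km.

307 km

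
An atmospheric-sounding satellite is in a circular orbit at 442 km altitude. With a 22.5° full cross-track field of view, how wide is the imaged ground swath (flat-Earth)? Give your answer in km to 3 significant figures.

Half-angle = 22.5°/2 = 11.25°.
Swath width ≈ 2h·tan(θ/2) = 2 × 442 × tan(11.25°) = 175.8 km.

176 km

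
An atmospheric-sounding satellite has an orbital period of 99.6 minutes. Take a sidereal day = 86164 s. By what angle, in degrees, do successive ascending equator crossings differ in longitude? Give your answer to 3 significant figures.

25.0°

T = 99.6 min = 5976.0 s.
During one orbit Earth rotates (5976.0 / 86164) × 360° = 24.97°.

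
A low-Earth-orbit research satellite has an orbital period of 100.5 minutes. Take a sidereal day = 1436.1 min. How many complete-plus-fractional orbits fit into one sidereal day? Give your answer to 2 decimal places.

T = 100.5 min = 6030.0 s.
Orbits per sidereal day = 86166 / 6030.0 = 14.290.

14.29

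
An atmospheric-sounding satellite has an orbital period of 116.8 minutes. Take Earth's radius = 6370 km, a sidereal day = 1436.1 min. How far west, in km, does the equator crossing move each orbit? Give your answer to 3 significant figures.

3260 km

T = 116.8 min = 7008.0 s.
During one orbit Earth rotates (7008.0 / 86166) × 360° = 29.28°.
At the equator that is 29.28° × (2π·6370/360) km/° = 29.28 × 111.2 = 3255 km.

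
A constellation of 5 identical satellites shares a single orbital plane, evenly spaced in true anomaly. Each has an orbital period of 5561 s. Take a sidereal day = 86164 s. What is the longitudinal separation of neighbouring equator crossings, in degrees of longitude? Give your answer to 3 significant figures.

4.65°

Single-satellite node shift = (5561.0/86164) × 360° = 23.23°.
With 5 satellites evenly phased, successive equator crossings are 23.23/5 = 4.647° apart.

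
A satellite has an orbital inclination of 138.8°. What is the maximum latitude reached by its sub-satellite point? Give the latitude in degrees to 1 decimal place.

41.2°

Retrograde orbit: the ground track reaches ±(180° − i) = ±(180 − 138.8) = ±41.2°.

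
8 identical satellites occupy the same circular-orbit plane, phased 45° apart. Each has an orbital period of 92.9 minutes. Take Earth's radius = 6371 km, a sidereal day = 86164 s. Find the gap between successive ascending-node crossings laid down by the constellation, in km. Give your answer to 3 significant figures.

T = 92.9 min = 5574.0 s.
Single-satellite node shift = (5574.0/86164) × 360° = 23.29°.
With 8 satellites evenly phased, successive equator crossings are 23.29/8 = 2.911° apart.
That is 2.911 × 111.2 = 324 km at the equator.

324 km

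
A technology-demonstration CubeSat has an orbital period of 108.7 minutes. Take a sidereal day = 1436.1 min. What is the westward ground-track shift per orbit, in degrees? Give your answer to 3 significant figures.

27.2°

T = 108.7 min = 6522.0 s.
During one orbit Earth rotates (6522.0 / 86166) × 360° = 27.25°.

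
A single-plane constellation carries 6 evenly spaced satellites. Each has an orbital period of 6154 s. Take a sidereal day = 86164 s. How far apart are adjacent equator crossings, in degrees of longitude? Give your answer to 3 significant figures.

4.29°

Single-satellite node shift = (6154.0/86164) × 360° = 25.71°.
With 6 satellites evenly phased, successive equator crossings are 25.71/6 = 4.285° apart.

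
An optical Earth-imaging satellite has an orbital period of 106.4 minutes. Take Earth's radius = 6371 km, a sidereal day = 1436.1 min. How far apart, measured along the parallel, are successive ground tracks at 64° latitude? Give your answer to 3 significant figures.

1300 km

T = 106.4 min = 6384.0 s.
Node shift per orbit = (6384.0/86166) × 360° = 26.67°.
Equatorial spacing = 26.67 × 111.2 km/° = 2966 km.
At 64° latitude, spacing = 2966 × cos(64°) = 1300 km.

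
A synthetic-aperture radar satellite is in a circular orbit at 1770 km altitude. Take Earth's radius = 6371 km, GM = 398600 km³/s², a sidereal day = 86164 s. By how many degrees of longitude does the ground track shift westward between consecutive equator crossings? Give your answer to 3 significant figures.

Semi-major axis a = 6371 + 1770 = 8141 km. Period T = 2π√(a³/μ) = 2π√(8141³/398600) = 7310.2 s = 121.84 min.
During one orbit Earth rotates (7310.2 / 86164) × 360° = 30.54°.

30.5°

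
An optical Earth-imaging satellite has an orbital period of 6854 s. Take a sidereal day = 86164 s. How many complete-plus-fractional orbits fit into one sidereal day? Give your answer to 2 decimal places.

Orbits per sidereal day = 86164 / 6854.0 = 12.571.

12.57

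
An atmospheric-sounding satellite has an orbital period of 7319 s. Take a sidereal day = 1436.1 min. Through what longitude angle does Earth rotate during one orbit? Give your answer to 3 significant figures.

During one orbit Earth rotates (7319.0 / 86166) × 360° = 30.58°.

30.6°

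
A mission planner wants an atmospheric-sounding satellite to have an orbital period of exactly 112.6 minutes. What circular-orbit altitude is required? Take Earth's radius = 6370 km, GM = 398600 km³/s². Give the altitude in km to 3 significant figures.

1350 km

T = 112.6 min = 6756.0 s.
From T = 2π√(a³/μ): a = (μ T²/4π²)^(1/3) = (398600 × 6756.0² / 4π²)^(1/3) = 7724 km.
Altitude h = a − R = 7724 − 6370 = 1354 km.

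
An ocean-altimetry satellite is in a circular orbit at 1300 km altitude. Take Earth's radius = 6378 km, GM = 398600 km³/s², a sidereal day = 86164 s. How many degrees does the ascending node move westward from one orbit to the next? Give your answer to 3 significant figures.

Semi-major axis a = 6378 + 1300 = 7678 km. Period T = 2π√(a³/μ) = 2π√(7678³/398600) = 6695.5 s = 111.59 min.
During one orbit Earth rotates (6695.5 / 86164) × 360° = 27.97°.

28.0°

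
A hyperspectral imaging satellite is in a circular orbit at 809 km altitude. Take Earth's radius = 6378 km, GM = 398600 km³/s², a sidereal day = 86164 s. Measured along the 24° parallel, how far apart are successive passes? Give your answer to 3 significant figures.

Semi-major axis a = 6378 + 809 = 7187 km. Period T = 2π√(a³/μ) = 2π√(7187³/398600) = 6063.6 s = 101.06 min.
Node shift per orbit = (6063.6/86164) × 360° = 25.33°.
Equatorial spacing = 25.33 × 111.3 km/° = 2820 km.
At 24° latitude, spacing = 2820 × cos(24°) = 2576 km.

2580 km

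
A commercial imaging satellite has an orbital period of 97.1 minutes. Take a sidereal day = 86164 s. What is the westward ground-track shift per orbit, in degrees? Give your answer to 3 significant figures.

24.3°

T = 97.1 min = 5826.0 s.
During one orbit Earth rotates (5826.0 / 86164) × 360° = 24.34°.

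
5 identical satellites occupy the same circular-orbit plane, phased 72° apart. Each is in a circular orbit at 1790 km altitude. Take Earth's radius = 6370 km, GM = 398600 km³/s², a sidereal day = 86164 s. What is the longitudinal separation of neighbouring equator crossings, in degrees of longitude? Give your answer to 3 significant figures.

6.13°

Semi-major axis a = 6370 + 1790 = 8160 km. Period T = 2π√(a³/μ) = 2π√(8160³/398600) = 7335.8 s = 122.26 min.
Single-satellite node shift = (7335.8/86164) × 360° = 30.65°.
With 5 satellites evenly phased, successive equator crossings are 30.65/5 = 6.130° apart.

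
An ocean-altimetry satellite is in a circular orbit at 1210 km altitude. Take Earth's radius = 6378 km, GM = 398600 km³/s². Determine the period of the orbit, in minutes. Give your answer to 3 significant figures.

110 min

Semi-major axis a = 6378 + 1210 = 7588 km. Period T = 2π√(a³/μ) = 2π√(7588³/398600) = 6578.1 s = 109.64 min.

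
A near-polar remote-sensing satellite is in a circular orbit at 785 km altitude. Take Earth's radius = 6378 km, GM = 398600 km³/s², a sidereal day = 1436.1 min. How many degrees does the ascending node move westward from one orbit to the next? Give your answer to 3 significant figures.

25.2°

Semi-major axis a = 6378 + 785 = 7163 km. Period T = 2π√(a³/μ) = 2π√(7163³/398600) = 6033.3 s = 100.55 min.
During one orbit Earth rotates (6033.3 / 86166) × 360° = 25.21°.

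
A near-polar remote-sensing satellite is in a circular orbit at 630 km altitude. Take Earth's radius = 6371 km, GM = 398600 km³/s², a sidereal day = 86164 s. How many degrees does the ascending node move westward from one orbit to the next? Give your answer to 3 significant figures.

Semi-major axis a = 6371 + 630 = 7001 km. Period T = 2π√(a³/μ) = 2π√(7001³/398600) = 5829.8 s = 97.16 min.
During one orbit Earth rotates (5829.8 / 86164) × 360° = 24.36°.

24.4°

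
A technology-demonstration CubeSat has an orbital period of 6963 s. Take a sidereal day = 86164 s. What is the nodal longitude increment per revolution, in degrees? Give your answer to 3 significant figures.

29.1°

During one orbit Earth rotates (6963.0 / 86164) × 360° = 29.09°.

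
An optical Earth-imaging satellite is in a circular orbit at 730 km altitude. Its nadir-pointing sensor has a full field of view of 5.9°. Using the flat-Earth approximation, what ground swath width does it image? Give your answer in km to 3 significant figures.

Half-angle = 5.9°/2 = 2.95°.
Swath width ≈ 2h·tan(θ/2) = 2 × 730 × tan(2.95°) = 75.2 km.

75.2 km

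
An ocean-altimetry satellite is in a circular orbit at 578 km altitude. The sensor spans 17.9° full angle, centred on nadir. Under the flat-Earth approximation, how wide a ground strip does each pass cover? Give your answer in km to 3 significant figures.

Half-angle = 17.9°/2 = 8.95°.
Swath width ≈ 2h·tan(θ/2) = 2 × 578 × tan(8.95°) = 182.1 km.

182 km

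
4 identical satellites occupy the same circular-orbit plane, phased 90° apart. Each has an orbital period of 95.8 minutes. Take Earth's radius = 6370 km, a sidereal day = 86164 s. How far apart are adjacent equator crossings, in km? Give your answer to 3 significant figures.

667 km

T = 95.8 min = 5748.0 s.
Single-satellite node shift = (5748.0/86164) × 360° = 24.02°.
With 4 satellites evenly phased, successive equator crossings are 24.02/4 = 6.004° apart.
That is 6.004 × 111.2 = 667 km at the equator.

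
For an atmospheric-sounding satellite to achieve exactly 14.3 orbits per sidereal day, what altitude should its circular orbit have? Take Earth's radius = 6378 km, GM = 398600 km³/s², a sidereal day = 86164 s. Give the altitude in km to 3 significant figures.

Required period T = 86164 / 14.3 = 6025.5 s.
From T = 2π√(a³/μ): a = (μ T²/4π²)^(1/3) = (398600 × 6025.5² / 4π²)^(1/3) = 7157 km.
Altitude h = a − R = 7157 − 6378 = 779 km.

779 km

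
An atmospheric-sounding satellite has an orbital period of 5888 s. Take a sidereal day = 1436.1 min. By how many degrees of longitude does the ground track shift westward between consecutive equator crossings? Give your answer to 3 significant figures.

During one orbit Earth rotates (5888.0 / 86166) × 360° = 24.60°.

24.6°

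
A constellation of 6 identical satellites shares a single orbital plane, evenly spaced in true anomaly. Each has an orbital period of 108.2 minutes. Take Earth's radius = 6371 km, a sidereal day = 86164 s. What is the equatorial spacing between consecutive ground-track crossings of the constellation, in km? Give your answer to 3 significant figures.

T = 108.2 min = 6492.0 s.
Single-satellite node shift = (6492.0/86164) × 360° = 27.12°.
With 6 satellites evenly phased, successive equator crossings are 27.12/6 = 4.521° apart.
That is 4.521 × 111.2 = 503 km at the equator.

503 km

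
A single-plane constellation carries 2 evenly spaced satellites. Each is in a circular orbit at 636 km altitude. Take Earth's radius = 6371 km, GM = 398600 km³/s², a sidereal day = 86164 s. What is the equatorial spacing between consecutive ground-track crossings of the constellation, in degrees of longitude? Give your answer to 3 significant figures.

12.2°

Semi-major axis a = 6371 + 636 = 7007 km. Period T = 2π√(a³/μ) = 2π√(7007³/398600) = 5837.3 s = 97.29 min.
Single-satellite node shift = (5837.3/86164) × 360° = 24.39°.
With 2 satellites evenly phased, successive equator crossings are 24.39/2 = 12.194° apart.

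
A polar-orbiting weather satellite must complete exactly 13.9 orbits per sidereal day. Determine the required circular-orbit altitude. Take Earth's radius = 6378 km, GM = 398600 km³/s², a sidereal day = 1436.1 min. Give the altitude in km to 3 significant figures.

Required period T = 86166 / 13.9 = 6199.0 s.
From T = 2π√(a³/μ): a = (μ T²/4π²)^(1/3) = (398600 × 6199.0² / 4π²)^(1/3) = 7294 km.
Altitude h = a − R = 7294 − 6378 = 916 km.

916 km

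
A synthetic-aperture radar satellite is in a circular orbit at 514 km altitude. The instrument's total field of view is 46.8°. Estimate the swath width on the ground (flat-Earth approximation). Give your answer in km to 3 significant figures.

Half-angle = 46.8°/2 = 23.4°.
Swath width ≈ 2h·tan(θ/2) = 2 × 514 × tan(23.4°) = 444.9 km.

445 km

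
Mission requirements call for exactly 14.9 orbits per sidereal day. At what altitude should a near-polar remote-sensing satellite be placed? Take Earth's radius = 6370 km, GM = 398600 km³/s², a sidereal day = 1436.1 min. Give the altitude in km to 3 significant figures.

593 km

Required period T = 86166 / 14.9 = 5783.0 s.
From T = 2π√(a³/μ): a = (μ T²/4π²)^(1/3) = (398600 × 5783.0² / 4π²)^(1/3) = 6963 km.
Altitude h = a − R = 6963 − 6370 = 593 km.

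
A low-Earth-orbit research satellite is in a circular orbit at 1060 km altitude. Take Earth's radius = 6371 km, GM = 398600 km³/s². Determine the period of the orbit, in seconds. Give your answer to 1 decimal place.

6375.0 seconds

Semi-major axis a = 6371 + 1060 = 7431 km. Period T = 2π√(a³/μ) = 2π√(7431³/398600) = 6375.0 s = 106.25 min.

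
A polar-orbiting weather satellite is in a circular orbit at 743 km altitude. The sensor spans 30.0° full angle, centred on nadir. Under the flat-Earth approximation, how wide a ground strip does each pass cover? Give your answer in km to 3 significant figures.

Half-angle = 30.0°/2 = 15°.
Swath width ≈ 2h·tan(θ/2) = 2 × 743 × tan(15°) = 398.2 km.

398 km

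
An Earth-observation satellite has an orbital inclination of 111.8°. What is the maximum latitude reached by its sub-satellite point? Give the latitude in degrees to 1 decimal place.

68.2°

Retrograde orbit: the ground track reaches ±(180° − i) = ±(180 − 111.8) = ±68.2°.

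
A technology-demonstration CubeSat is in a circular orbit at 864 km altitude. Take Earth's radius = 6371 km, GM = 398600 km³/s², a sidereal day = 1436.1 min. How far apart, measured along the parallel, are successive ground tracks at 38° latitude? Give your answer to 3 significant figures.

Semi-major axis a = 6371 + 864 = 7235 km. Period T = 2π√(a³/μ) = 2π√(7235³/398600) = 6124.5 s = 102.07 min.
Node shift per orbit = (6124.5/86166) × 360° = 25.59°.
Equatorial spacing = 25.59 × 111.2 km/° = 2845 km.
At 38° latitude, spacing = 2845 × cos(38°) = 2242 km.

2240 km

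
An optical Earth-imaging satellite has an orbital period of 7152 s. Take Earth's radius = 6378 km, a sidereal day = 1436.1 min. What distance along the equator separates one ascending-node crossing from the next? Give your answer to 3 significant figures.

3330 km

During one orbit Earth rotates (7152.0 / 86166) × 360° = 29.88°.
At the equator that is 29.88° × (2π·6378/360) km/° = 29.88 × 111.3 = 3326 km.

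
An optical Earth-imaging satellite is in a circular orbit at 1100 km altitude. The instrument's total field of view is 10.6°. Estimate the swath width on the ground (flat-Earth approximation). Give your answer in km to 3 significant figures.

204 km

Half-angle = 10.6°/2 = 5.3°.
Swath width ≈ 2h·tan(θ/2) = 2 × 1100 × tan(5.3°) = 204.1 km.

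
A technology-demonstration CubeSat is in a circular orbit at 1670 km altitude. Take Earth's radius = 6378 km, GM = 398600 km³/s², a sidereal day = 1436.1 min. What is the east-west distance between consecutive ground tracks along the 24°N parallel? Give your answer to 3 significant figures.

Semi-major axis a = 6378 + 1670 = 8048 km. Period T = 2π√(a³/μ) = 2π√(8048³/398600) = 7185.3 s = 119.75 min.
Node shift per orbit = (7185.3/86166) × 360° = 30.02°.
Equatorial spacing = 30.02 × 111.3 km/° = 3342 km.
At 24° latitude, spacing = 3342 × cos(24°) = 3053 km.

3050 km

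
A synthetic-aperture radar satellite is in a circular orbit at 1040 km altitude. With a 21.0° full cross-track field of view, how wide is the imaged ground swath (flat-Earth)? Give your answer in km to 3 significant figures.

386 km

Half-angle = 21.0°/2 = 10.5°.
Swath width ≈ 2h·tan(θ/2) = 2 × 1040 × tan(10.5°) = 385.5 km.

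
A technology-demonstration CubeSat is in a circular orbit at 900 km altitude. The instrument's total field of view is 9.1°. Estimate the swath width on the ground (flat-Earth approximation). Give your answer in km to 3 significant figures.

143 km

Half-angle = 9.1°/2 = 4.55°.
Swath width ≈ 2h·tan(θ/2) = 2 × 900 × tan(4.55°) = 143.2 km.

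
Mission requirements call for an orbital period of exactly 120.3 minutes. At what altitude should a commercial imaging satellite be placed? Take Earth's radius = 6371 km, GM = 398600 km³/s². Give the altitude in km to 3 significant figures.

1700 km

T = 120.3 min = 7218.0 s.
From T = 2π√(a³/μ): a = (μ T²/4π²)^(1/3) = (398600 × 7218.0² / 4π²)^(1/3) = 8072 km.
Altitude h = a − R = 8072 − 6371 = 1701 km.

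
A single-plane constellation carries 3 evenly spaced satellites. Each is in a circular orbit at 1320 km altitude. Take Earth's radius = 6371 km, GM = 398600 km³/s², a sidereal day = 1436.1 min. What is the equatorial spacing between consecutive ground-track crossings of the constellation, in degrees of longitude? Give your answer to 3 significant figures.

9.35°

Semi-major axis a = 6371 + 1320 = 7691 km. Period T = 2π√(a³/μ) = 2π√(7691³/398600) = 6712.5 s = 111.88 min.
Single-satellite node shift = (6712.5/86166) × 360° = 28.04°.
With 3 satellites evenly phased, successive equator crossings are 28.04/3 = 9.348° apart.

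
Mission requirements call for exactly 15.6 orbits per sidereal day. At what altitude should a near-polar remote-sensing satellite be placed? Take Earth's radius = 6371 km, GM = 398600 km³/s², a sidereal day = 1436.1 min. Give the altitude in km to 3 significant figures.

383 km

Required period T = 86166 / 15.6 = 5523.5 s.
From T = 2π√(a³/μ): a = (μ T²/4π²)^(1/3) = (398600 × 5523.5² / 4π²)^(1/3) = 6754 km.
Altitude h = a − R = 6754 − 6371 = 383 km.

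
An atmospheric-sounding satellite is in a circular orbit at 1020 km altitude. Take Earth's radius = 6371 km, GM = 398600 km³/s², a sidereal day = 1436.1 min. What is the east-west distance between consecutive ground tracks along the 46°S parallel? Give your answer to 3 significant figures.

2040 km

Semi-major axis a = 6371 + 1020 = 7391 km. Period T = 2π√(a³/μ) = 2π√(7391³/398600) = 6323.6 s = 105.39 min.
Node shift per orbit = (6323.6/86166) × 360° = 26.42°.
Equatorial spacing = 26.42 × 111.2 km/° = 2938 km.
At 46° latitude, spacing = 2938 × cos(46°) = 2041 km.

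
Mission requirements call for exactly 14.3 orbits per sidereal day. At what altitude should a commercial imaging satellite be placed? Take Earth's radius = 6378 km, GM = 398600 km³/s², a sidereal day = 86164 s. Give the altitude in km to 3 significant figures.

779 km

Required period T = 86164 / 14.3 = 6025.5 s.
From T = 2π√(a³/μ): a = (μ T²/4π²)^(1/3) = (398600 × 6025.5² / 4π²)^(1/3) = 7157 km.
Altitude h = a − R = 7157 − 6378 = 779 km.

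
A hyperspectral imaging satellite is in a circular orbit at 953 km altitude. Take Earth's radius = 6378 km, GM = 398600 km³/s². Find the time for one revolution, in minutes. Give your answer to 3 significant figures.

Semi-major axis a = 6378 + 953 = 7331 km. Period T = 2π√(a³/μ) = 2π√(7331³/398600) = 6246.8 s = 104.11 min.

104 min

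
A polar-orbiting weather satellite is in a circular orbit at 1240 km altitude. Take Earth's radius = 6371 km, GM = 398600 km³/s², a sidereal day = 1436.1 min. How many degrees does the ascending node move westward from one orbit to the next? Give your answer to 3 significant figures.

27.6°

Semi-major axis a = 6371 + 1240 = 7611 km. Period T = 2π√(a³/μ) = 2π√(7611³/398600) = 6608.1 s = 110.13 min.
During one orbit Earth rotates (6608.1 / 86166) × 360° = 27.61°.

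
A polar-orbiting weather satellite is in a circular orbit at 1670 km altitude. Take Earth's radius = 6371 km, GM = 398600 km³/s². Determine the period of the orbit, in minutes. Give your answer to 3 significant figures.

120 min

Semi-major axis a = 6371 + 1670 = 8041 km. Period T = 2π√(a³/μ) = 2π√(8041³/398600) = 7175.9 s = 119.60 min.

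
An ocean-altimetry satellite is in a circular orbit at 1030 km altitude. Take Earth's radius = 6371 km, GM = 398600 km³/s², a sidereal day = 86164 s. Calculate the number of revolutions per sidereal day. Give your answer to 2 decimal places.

13.60

Semi-major axis a = 6371 + 1030 = 7401 km. Period T = 2π√(a³/μ) = 2π√(7401³/398600) = 6336.5 s = 105.61 min.
Orbits per sidereal day = 86164 / 6336.5 = 13.598.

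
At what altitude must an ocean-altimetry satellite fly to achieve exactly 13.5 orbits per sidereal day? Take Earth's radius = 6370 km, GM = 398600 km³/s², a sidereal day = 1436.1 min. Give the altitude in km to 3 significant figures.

Required period T = 86166 / 13.5 = 6382.7 s.
From T = 2π√(a³/μ): a = (μ T²/4π²)^(1/3) = (398600 × 6382.7² / 4π²)^(1/3) = 7437 km.
Altitude h = a − R = 7437 − 6370 = 1067 km.

1070 km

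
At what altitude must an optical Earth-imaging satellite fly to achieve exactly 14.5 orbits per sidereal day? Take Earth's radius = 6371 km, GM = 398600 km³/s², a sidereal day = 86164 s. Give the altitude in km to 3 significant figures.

720 km

Required period T = 86164 / 14.5 = 5942.3 s.
From T = 2π√(a³/μ): a = (μ T²/4π²)^(1/3) = (398600 × 5942.3² / 4π²)^(1/3) = 7091 km.
Altitude h = a − R = 7091 − 6371 = 720 km.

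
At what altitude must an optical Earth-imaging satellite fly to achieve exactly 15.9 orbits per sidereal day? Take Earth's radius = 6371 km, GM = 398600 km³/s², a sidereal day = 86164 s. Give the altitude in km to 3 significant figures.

297 km

Required period T = 86164 / 15.9 = 5419.1 s.
From T = 2π√(a³/μ): a = (μ T²/4π²)^(1/3) = (398600 × 5419.1² / 4π²)^(1/3) = 6668 km.
Altitude h = a − R = 6668 − 6371 = 297 km.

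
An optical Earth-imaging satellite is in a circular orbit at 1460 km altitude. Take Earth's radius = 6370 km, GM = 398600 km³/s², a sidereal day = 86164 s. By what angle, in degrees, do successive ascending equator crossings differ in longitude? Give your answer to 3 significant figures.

Semi-major axis a = 6370 + 1460 = 7830 km. Period T = 2π√(a³/μ) = 2π√(7830³/398600) = 6895.3 s = 114.92 min.
During one orbit Earth rotates (6895.3 / 86164) × 360° = 28.81°.

28.8°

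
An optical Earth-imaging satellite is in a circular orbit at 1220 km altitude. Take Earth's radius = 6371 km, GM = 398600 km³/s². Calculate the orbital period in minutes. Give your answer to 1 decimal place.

Semi-major axis a = 6371 + 1220 = 7591 km. Period T = 2π√(a³/μ) = 2π√(7591³/398600) = 6582.0 s = 109.70 min.

109.7 min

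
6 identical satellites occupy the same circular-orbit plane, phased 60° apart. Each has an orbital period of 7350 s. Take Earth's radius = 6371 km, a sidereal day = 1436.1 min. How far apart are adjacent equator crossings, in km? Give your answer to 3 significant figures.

Single-satellite node shift = (7350.0/86166) × 360° = 30.71°.
With 6 satellites evenly phased, successive equator crossings are 30.71/6 = 5.118° apart.
That is 5.118 × 111.2 = 569 km at the equator.

569 km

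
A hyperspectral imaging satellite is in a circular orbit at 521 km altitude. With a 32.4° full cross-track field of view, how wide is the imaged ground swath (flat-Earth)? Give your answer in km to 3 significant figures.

303 km

Half-angle = 32.4°/2 = 16.2°.
Swath width ≈ 2h·tan(θ/2) = 2 × 521 × tan(16.2°) = 302.7 km.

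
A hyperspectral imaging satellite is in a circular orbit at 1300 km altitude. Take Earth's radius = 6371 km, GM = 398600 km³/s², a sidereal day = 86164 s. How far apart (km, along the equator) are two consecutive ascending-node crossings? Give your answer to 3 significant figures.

3110 km

Semi-major axis a = 6371 + 1300 = 7671 km. Period T = 2π√(a³/μ) = 2π√(7671³/398600) = 6686.4 s = 111.44 min.
During one orbit Earth rotates (6686.4 / 86164) × 360° = 27.94°.
At the equator that is 27.94° × (2π·6371/360) km/° = 27.94 × 111.2 = 3106 km.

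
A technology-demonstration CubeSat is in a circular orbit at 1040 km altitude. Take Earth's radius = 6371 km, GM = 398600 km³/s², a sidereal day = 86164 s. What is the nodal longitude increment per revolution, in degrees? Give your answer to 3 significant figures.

Semi-major axis a = 6371 + 1040 = 7411 km. Period T = 2π√(a³/μ) = 2π√(7411³/398600) = 6349.3 s = 105.82 min.
During one orbit Earth rotates (6349.3 / 86164) × 360° = 26.53°.

26.5°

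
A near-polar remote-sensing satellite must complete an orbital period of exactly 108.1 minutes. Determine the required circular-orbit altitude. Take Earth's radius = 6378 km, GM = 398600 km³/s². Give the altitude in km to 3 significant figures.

1140 km

T = 108.1 min = 6486.0 s.
From T = 2π√(a³/μ): a = (μ T²/4π²)^(1/3) = (398600 × 6486.0² / 4π²)^(1/3) = 7517 km.
Altitude h = a − R = 7517 − 6378 = 1139 km.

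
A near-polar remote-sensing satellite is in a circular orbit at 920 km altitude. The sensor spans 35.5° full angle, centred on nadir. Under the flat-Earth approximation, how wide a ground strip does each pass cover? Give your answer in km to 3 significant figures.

589 km

Half-angle = 35.5°/2 = 17.75°.
Swath width ≈ 2h·tan(θ/2) = 2 × 920 × tan(17.75°) = 589.0 km.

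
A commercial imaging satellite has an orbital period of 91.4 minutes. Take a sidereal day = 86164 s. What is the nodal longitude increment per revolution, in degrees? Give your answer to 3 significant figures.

T = 91.4 min = 5484.0 s.
During one orbit Earth rotates (5484.0 / 86164) × 360° = 22.91°.

22.9°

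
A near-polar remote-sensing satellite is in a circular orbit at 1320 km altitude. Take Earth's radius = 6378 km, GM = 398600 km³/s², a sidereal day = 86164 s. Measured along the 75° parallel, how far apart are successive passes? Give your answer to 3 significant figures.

809 km

Semi-major axis a = 6378 + 1320 = 7698 km. Period T = 2π√(a³/μ) = 2π√(7698³/398600) = 6721.7 s = 112.03 min.
Node shift per orbit = (6721.7/86164) × 360° = 28.08°.
Equatorial spacing = 28.08 × 111.3 km/° = 3126 km.
At 75° latitude, spacing = 3126 × cos(75°) = 809 km.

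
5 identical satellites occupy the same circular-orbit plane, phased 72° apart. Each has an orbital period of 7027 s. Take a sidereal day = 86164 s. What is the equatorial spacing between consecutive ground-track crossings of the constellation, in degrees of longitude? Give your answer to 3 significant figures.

5.87°

Single-satellite node shift = (7027.0/86164) × 360° = 29.36°.
With 5 satellites evenly phased, successive equator crossings are 29.36/5 = 5.872° apart.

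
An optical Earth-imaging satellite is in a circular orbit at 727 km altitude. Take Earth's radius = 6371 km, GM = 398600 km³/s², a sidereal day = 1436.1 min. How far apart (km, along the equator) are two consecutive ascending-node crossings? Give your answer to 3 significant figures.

Semi-major axis a = 6371 + 727 = 7098 km. Period T = 2π√(a³/μ) = 2π√(7098³/398600) = 5951.3 s = 99.19 min.
During one orbit Earth rotates (5951.3 / 86166) × 360° = 24.86°.
At the equator that is 24.86° × (2π·6371/360) km/° = 24.86 × 111.2 = 2765 km.

2760 km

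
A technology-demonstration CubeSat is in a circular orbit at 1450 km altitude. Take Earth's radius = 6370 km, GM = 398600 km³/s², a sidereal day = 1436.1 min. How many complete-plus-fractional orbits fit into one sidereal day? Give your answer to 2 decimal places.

12.52

Semi-major axis a = 6370 + 1450 = 7820 km. Period T = 2π√(a³/μ) = 2π√(7820³/398600) = 6882.1 s = 114.70 min.
Orbits per sidereal day = 86166 / 6882.1 = 12.520.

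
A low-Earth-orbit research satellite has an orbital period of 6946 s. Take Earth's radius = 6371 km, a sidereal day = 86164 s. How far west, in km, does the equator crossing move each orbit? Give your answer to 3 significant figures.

During one orbit Earth rotates (6946.0 / 86164) × 360° = 29.02°.
At the equator that is 29.02° × (2π·6371/360) km/° = 29.02 × 111.2 = 3227 km.

3230 km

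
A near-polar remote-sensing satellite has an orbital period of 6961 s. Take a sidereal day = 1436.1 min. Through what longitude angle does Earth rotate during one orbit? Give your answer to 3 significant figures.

29.1°

During one orbit Earth rotates (6961.0 / 86166) × 360° = 29.08°.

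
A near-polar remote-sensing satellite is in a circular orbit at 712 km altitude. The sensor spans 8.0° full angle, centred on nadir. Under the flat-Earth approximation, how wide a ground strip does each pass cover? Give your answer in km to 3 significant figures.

Half-angle = 8.0°/2 = 4°.
Swath width ≈ 2h·tan(θ/2) = 2 × 712 × tan(4°) = 99.6 km.

99.6 km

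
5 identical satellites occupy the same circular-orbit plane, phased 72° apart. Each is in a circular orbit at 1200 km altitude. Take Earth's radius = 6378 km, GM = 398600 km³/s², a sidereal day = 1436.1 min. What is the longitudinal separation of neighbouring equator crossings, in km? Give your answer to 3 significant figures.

611 km

Semi-major axis a = 6378 + 1200 = 7578 km. Period T = 2π√(a³/μ) = 2π√(7578³/398600) = 6565.1 s = 109.42 min.
Single-satellite node shift = (6565.1/86166) × 360° = 27.43°.
With 5 satellites evenly phased, successive equator crossings are 27.43/5 = 5.486° apart.
That is 5.486 × 111.3 = 611 km at the equator.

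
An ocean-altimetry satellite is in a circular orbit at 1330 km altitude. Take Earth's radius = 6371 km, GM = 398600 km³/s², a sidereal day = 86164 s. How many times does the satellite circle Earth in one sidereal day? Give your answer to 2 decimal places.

12.81

Semi-major axis a = 6371 + 1330 = 7701 km. Period T = 2π√(a³/μ) = 2π√(7701³/398600) = 6725.6 s = 112.09 min.
Orbits per sidereal day = 86164 / 6725.6 = 12.811.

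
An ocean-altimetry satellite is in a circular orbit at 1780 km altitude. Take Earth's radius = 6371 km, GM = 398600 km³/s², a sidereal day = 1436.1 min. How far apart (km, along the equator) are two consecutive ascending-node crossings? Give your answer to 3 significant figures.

3400 km

Semi-major axis a = 6371 + 1780 = 8151 km. Period T = 2π√(a³/μ) = 2π√(8151³/398600) = 7323.6 s = 122.06 min.
During one orbit Earth rotates (7323.6 / 86166) × 360° = 30.60°.
At the equator that is 30.60° × (2π·6371/360) km/° = 30.60 × 111.2 = 3402 km.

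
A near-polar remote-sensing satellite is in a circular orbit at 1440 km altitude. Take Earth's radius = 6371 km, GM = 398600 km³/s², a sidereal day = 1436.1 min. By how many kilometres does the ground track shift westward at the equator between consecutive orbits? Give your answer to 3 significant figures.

Semi-major axis a = 6371 + 1440 = 7811 km. Period T = 2π√(a³/μ) = 2π√(7811³/398600) = 6870.2 s = 114.50 min.
During one orbit Earth rotates (6870.2 / 86166) × 360° = 28.70°.
At the equator that is 28.70° × (2π·6371/360) km/° = 28.70 × 111.2 = 3192 km.

3190 km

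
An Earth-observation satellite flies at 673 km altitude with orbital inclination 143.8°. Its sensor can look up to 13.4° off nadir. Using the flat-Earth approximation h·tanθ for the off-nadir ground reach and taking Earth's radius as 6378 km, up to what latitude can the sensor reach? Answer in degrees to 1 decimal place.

37.6°

Retrograde orbit: the ground track reaches ±(180° − i) = ±(180 − 143.8) = ±36.2°.
Sensor half-swath on the ground ≈ 673·tan(13.4°) = 160 km = 1.44° of latitude.
Maximum observable latitude ≈ 36.2 + 1.44 = 37.6°.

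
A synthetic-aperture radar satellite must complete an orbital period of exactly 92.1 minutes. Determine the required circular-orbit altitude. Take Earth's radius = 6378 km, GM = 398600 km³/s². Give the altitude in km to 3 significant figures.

T = 92.1 min = 5526.0 s.
From T = 2π√(a³/μ): a = (μ T²/4π²)^(1/3) = (398600 × 5526.0² / 4π²)^(1/3) = 6756 km.
Altitude h = a − R = 6756 − 6378 = 378 km.

378 km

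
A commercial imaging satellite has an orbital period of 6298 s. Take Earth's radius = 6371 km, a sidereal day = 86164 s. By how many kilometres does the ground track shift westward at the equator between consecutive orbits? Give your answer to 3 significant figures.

2930 km

During one orbit Earth rotates (6298.0 / 86164) × 360° = 26.31°.
At the equator that is 26.31° × (2π·6371/360) km/° = 26.31 × 111.2 = 2926 km.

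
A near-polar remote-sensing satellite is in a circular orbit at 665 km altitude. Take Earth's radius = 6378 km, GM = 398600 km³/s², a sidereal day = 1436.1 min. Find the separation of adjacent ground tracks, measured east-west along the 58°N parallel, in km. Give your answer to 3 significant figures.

Semi-major axis a = 6378 + 665 = 7043 km. Period T = 2π√(a³/μ) = 2π√(7043³/398600) = 5882.3 s = 98.04 min.
Node shift per orbit = (5882.3/86166) × 360° = 24.58°.
Equatorial spacing = 24.58 × 111.3 km/° = 2736 km.
At 58° latitude, spacing = 2736 × cos(58°) = 1450 km.

1450 km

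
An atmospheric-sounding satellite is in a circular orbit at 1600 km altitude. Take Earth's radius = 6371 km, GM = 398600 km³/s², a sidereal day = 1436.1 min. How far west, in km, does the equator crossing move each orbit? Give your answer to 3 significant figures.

Semi-major axis a = 6371 + 1600 = 7971 km. Period T = 2π√(a³/μ) = 2π√(7971³/398600) = 7082.4 s = 118.04 min.
During one orbit Earth rotates (7082.4 / 86166) × 360° = 29.59°.
At the equator that is 29.59° × (2π·6371/360) km/° = 29.59 × 111.2 = 3290 km.

3290 km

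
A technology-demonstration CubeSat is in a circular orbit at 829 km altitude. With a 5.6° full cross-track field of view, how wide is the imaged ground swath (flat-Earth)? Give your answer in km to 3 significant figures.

Half-angle = 5.6°/2 = 2.8°.
Swath width ≈ 2h·tan(θ/2) = 2 × 829 × tan(2.8°) = 81.1 km.

81.1 km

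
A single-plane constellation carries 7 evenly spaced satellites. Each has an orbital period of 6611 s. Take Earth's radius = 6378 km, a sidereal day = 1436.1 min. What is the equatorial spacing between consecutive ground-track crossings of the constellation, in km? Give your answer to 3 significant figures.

Single-satellite node shift = (6611.0/86166) × 360° = 27.62°.
With 7 satellites evenly phased, successive equator crossings are 27.62/7 = 3.946° apart.
That is 3.946 × 111.3 = 439 km at the equator.

439 km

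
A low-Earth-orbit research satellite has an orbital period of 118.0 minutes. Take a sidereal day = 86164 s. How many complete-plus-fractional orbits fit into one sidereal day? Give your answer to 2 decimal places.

T = 118.0 min = 7080.0 s.
Orbits per sidereal day = 86164 / 7080.0 = 12.170.

12.17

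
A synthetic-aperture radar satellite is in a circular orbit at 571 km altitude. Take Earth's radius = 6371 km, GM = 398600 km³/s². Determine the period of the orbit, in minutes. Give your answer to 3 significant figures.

95.9 min

Semi-major axis a = 6371 + 571 = 6942 km. Period T = 2π√(a³/μ) = 2π√(6942³/398600) = 5756.2 s = 95.94 min.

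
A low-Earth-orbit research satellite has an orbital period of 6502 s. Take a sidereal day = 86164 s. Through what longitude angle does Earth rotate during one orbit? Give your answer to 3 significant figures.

27.2°

During one orbit Earth rotates (6502.0 / 86164) × 360° = 27.17°.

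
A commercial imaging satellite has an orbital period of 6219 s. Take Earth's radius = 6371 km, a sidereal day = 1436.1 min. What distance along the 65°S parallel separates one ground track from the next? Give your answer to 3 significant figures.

Node shift per orbit = (6219.0/86166) × 360° = 25.98°.
Equatorial spacing = 25.98 × 111.2 km/° = 2889 km.
At 65° latitude, spacing = 2889 × cos(65°) = 1221 km.

1220 km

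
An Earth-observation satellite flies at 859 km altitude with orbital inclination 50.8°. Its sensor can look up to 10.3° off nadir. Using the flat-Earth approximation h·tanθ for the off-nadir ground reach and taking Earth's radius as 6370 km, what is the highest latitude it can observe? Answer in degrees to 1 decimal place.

52.2°

For a prograde orbit the ground track reaches latitude ±i = ±50.8°.
Sensor half-swath on the ground ≈ 859·tan(10.3°) = 156 km = 1.40° of latitude.
Maximum observable latitude ≈ 50.8 + 1.40 = 52.2°.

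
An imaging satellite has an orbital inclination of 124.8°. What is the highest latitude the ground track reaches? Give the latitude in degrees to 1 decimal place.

55.2°

Retrograde orbit: the ground track reaches ±(180° − i) = ±(180 − 124.8) = ±55.2°.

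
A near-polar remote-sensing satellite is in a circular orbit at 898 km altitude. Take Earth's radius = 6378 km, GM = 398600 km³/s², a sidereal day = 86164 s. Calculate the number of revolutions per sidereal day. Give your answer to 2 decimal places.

13.95

Semi-major axis a = 6378 + 898 = 7276 km. Period T = 2π√(a³/μ) = 2π√(7276³/398600) = 6176.6 s = 102.94 min.
Orbits per sidereal day = 86164 / 6176.6 = 13.950.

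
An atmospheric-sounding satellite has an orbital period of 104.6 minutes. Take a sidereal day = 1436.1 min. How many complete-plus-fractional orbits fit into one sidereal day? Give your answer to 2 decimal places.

13.73

T = 104.6 min = 6276.0 s.
Orbits per sidereal day = 86166 / 6276.0 = 13.729.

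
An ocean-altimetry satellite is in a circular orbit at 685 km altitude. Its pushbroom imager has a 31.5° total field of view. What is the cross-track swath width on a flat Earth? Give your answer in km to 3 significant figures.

386 km

Half-angle = 31.5°/2 = 15.75°.
Swath width ≈ 2h·tan(θ/2) = 2 × 685 × tan(15.75°) = 386.4 km.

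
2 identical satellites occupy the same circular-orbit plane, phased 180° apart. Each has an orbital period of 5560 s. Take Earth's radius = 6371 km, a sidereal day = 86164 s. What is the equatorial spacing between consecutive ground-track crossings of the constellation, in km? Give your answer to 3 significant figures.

Single-satellite node shift = (5560.0/86164) × 360° = 23.23°.
With 2 satellites evenly phased, successive equator crossings are 23.23/2 = 11.615° apart.
That is 11.615 × 111.2 = 1292 km at the equator.

1290 km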